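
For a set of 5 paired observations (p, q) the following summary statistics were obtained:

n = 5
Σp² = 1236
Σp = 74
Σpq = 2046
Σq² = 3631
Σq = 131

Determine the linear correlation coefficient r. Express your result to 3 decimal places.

r = (nΣpq − ΣpΣq) / √[(nΣp² − (Σp)²)(nΣq² − (Σq)²)]
Numerator: 5×2046 − 74×131 = 536
Denominator: √[(6180 − 5476)(18155 − 17161)] = √[704 × 994] = 836.5262
r = 536 / 836.5262 ≈ 0.641

0.641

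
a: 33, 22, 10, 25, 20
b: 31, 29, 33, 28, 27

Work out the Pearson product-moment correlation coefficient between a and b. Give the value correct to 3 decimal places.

n = 5, Σa = 110, Σb = 148, Σa² = 2698, Σb² = 4404, Σab = 3231
nΣab − ΣaΣb = 16155 − 16280 = -125
nΣa² − (Σa)² = 13490 − 12100 = 1390; nΣb² − (Σb)² = 22020 − 21904 = 116
r = -125 / √(1390 × 116) = -125 / 401.5470 ≈ -0.311

-0.311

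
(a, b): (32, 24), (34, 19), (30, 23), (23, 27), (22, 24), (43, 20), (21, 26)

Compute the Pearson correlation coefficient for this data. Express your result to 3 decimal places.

n = 7, Σa = 205, Σb = 163, Σa² = 6383, Σb² = 3847, Σab = 4659
nΣab − ΣaΣb = 32613 − 33415 = -802
nΣa² − (Σa)² = 44681 − 42025 = 2656; nΣb² − (Σb)² = 26929 − 26569 = 360
r = -802 / √(2656 × 360) = -802 / 977.8343 ≈ -0.820

-0.820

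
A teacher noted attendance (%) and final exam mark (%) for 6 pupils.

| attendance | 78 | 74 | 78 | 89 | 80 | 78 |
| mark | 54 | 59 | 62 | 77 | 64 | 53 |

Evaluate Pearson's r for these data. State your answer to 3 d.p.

n = 6, Σx = 477, Σy = 369, Σx² = 38049, Σy² = 23075, Σxy = 29521
nΣxy − ΣxΣy = 177126 − 176013 = 1113
nΣx² − (Σx)² = 228294 − 227529 = 765; nΣy² − (Σy)² = 138450 − 136161 = 2289
r = 1113 / √(765 × 2289) = 1113 / 1323.2857 ≈ 0.841

0.841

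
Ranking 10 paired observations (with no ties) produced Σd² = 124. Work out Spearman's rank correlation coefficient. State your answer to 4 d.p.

ρ = 1 − 6Σd² / [n(n²−1)] = 1 − 6×124 / (10×99)
  = 1 − 744/990 = 1 − 0.75152 ≈ 0.2485

0.2485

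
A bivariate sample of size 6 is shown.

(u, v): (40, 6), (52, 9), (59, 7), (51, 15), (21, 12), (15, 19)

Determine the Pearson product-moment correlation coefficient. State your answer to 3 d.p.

n = 6, Σu = 238, Σv = 68, Σu² = 11052, Σv² = 896, Σuv = 2423
nΣuv − ΣuΣv = 14538 − 16184 = -1646
nΣu² − (Σu)² = 66312 − 56644 = 9668; nΣv² − (Σv)² = 5376 − 4624 = 752
r = -1646 / √(9668 × 752) = -1646 / 2696.3561 ≈ -0.610

-0.610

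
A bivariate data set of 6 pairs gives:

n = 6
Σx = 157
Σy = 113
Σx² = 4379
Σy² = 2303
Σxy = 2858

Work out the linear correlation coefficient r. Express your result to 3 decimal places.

r = (nΣxy − ΣxΣy) / √[(nΣx² − (Σx)²)(nΣy² − (Σy)²)]
Numerator: 6×2858 − 157×113 = -593
Denominator: √[(26274 − 24649)(13818 − 12769)] = √[1625 × 1049] = 1305.6129
r = -593 / 1305.6129 ≈ -0.454

-0.454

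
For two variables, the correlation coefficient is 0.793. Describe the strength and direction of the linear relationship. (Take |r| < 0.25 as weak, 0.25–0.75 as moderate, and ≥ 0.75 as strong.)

r = 0.793 > 0 so the relationship is positive.
|r| = 0.793, which falls in the strong range.

strong positive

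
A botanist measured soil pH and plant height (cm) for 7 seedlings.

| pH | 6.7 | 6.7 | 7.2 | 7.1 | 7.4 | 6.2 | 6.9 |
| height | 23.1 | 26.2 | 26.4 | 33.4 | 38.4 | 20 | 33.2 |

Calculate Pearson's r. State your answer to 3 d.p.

n = 7, Σx = 48.2, Σy = 200.7, Σx² = 332.84, Σy² = 6009.37, Σxy = 1394.77
nΣxy − ΣxΣy = 9763.39 − 9673.74 = 89.65
nΣx² − (Σx)² = 2329.88 − 2323.24 = 6.64; nΣy² − (Σy)² = 42065.59 − 40280.49 = 1785.1
r = 89.65 / √(6.64 × 1785.1) = 89.65 / 108.8718 ≈ 0.823

0.823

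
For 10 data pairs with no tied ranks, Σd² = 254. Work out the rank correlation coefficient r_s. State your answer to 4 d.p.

-0.5394

ρ = 1 − 6Σd² / [n(n²−1)] = 1 − 6×254 / (10×99)
  = 1 − 1524/990 = 1 − 1.53939 ≈ -0.5394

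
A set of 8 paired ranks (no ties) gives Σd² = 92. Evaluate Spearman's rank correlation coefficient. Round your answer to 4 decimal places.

ρ = 1 − 6Σd² / [n(n²−1)] = 1 − 6×92 / (8×63)
  = 1 − 552/504 = 1 − 1.09524 ≈ -0.0952

-0.0952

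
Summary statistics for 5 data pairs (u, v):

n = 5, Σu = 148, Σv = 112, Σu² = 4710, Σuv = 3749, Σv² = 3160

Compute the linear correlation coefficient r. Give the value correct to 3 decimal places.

r = (nΣuv − ΣuΣv) / √[(nΣu² − (Σu)²)(nΣv² − (Σv)²)]
Numerator: 5×3749 − 148×112 = 2169
Denominator: √[(23550 − 21904)(15800 − 12544)] = √[1646 × 3256] = 2315.0326
r = 2169 / 2315.0326 ≈ 0.937

0.937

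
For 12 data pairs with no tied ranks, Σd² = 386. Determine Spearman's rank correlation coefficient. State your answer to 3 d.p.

ρ = 1 − 6Σd² / [n(n²−1)] = 1 − 6×386 / (12×143)
  = 1 − 2316/1716 = 1 − 1.3497 ≈ -0.350

-0.350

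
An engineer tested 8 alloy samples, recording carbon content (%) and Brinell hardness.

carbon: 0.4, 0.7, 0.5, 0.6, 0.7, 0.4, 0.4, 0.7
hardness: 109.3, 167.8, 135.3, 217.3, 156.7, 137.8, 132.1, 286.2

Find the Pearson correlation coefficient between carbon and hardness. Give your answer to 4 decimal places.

0.6806

n = 8, Σx = 4.4, Σy = 1342.5, Σx² = 2.56, Σy² = 248533.29, Σxy = 777.2
nΣxy − ΣxΣy = 6217.6 − 5907 = 310.6
nΣx² − (Σx)² = 20.48 − 19.36 = 1.12; nΣy² − (Σy)² = 1988266.32 − 1802306.25 = 185960.07
r = 310.6 / √(1.12 × 185960.07) = 310.6 / 456.3719 ≈ 0.6806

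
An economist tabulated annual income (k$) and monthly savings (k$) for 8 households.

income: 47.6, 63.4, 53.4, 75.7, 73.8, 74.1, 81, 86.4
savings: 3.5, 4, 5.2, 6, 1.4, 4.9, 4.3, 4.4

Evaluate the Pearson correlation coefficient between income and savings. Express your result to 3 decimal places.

n = 8, Σx = 555.4, Σy = 33.7, Σx² = 39830.58, Σy² = 155.11, Σxy = 2346.95
nΣxy − ΣxΣy = 18775.6 − 18716.98 = 58.62
nΣx² − (Σx)² = 318644.64 − 308469.16 = 10175.48; nΣy² − (Σy)² = 1240.88 − 1135.69 = 105.19
r = 58.62 / √(10175.48 × 105.19) = 58.62 / 1034.5814 ≈ 0.057

0.057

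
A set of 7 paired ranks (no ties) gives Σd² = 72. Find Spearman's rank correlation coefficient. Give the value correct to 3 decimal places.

ρ = 1 − 6Σd² / [n(n²−1)] = 1 − 6×72 / (7×48)
  = 1 − 432/336 = 1 − 1.2857 ≈ -0.286

-0.286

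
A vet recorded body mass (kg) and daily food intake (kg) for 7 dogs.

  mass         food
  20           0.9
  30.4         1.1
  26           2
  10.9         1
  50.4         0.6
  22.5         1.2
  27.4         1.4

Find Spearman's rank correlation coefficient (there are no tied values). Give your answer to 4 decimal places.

Rank mass: 2, 6, 4, 1, 7, 3, 5
Rank food: 2, 4, 7, 3, 1, 5, 6
d = rank(mass) − rank(food): 0, 2, -3, -2, 6, -2, -1; Σd² = 58
ρ = 1 − 6Σd² / [n(n²−1)] = 1 − 6×58 / (7×48) = 1 − 348/336 ≈ -0.0357

-0.0357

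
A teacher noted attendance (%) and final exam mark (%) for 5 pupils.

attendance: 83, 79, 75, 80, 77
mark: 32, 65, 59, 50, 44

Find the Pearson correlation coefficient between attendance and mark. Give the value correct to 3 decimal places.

-0.613

n = 5, Σx = 394, Σy = 250, Σx² = 31084, Σy² = 13166, Σxy = 19604
nΣxy − ΣxΣy = 98020 − 98500 = -480
nΣx² − (Σx)² = 155420 − 155236 = 184; nΣy² − (Σy)² = 65830 − 62500 = 3330
r = -480 / √(184 × 3330) = -480 / 782.7643 ≈ -0.613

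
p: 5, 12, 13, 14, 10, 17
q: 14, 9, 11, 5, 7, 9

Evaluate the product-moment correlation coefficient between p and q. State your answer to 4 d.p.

-0.5791

n = 6, Σp = 71, Σq = 55, Σp² = 923, Σq² = 553, Σpq = 614
nΣpq − ΣpΣq = 3684 − 3905 = -221
nΣp² − (Σp)² = 5538 − 5041 = 497; nΣq² − (Σq)² = 3318 − 3025 = 293
r = -221 / √(497 × 293) = -221 / 381.6032 ≈ -0.5791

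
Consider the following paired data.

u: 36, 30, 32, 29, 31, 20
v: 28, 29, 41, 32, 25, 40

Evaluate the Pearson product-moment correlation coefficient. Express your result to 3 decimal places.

n = 6, Σu = 178, Σv = 195, Σu² = 5422, Σv² = 6555, Σuv = 5693
nΣuv − ΣuΣv = 34158 − 34710 = -552
nΣu² − (Σu)² = 32532 − 31684 = 848; nΣv² − (Σv)² = 39330 − 38025 = 1305
r = -552 / √(848 × 1305) = -552 / 1051.9696 ≈ -0.525

-0.525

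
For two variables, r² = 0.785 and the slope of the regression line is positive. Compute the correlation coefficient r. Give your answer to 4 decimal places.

0.8860

|r| = √0.785 = 0.8860
The association is positive, so r = 0.8860.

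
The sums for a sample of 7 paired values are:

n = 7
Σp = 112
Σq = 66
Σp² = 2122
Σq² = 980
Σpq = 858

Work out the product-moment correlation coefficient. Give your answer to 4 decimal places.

r = (nΣpq − ΣpΣq) / √[(nΣp² − (Σp)²)(nΣq² − (Σq)²)]
Numerator: 7×858 − 112×66 = -1386
Denominator: √[(14854 − 12544)(6860 − 4356)] = √[2310 × 2504] = 2405.0447
r = -1386 / 2405.0447 ≈ -0.5763

-0.5763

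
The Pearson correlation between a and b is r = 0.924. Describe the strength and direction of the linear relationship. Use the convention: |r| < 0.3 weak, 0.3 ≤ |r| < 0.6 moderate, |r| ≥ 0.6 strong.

strong positive

r = 0.924 > 0 so the relationship is positive.
|r| = 0.924, which falls in the strong range.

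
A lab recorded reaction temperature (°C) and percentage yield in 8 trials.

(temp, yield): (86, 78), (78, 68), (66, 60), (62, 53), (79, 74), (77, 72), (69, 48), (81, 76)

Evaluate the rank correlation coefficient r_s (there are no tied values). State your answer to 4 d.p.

Rank temp: 8, 5, 2, 1, 6, 4, 3, 7
Rank yield: 8, 4, 3, 2, 6, 5, 1, 7
d = rank(temp) − rank(yield): 0, 1, -1, -1, 0, -1, 2, 0; Σd² = 8
ρ = 1 − 6Σd² / [n(n²−1)] = 1 − 6×8 / (8×63) = 1 − 48/504 ≈ 0.9048

0.9048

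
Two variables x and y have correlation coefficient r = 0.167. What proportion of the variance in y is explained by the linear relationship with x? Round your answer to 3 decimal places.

0.028

r² = (0.167)² = 0.028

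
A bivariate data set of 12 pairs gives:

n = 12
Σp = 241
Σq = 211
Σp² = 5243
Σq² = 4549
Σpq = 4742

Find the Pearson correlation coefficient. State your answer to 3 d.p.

r = (nΣpq − ΣpΣq) / √[(nΣp² − (Σp)²)(nΣq² − (Σq)²)]
Numerator: 12×4742 − 241×211 = 6053
Denominator: √[(62916 − 58081)(54588 − 44521)] = √[4835 × 10067] = 6976.6715
r = 6053 / 6976.6715 ≈ 0.868

0.868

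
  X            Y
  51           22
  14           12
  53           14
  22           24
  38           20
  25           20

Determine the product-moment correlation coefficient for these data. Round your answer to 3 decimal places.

0.082

n = 6, ΣX = 203, ΣY = 112, ΣX² = 8159, ΣY² = 2200, ΣXY = 3820
nΣXY − ΣXΣY = 22920 − 22736 = 184
nΣX² − (ΣX)² = 48954 − 41209 = 7745; nΣY² − (ΣY)² = 13200 − 12544 = 656
r = 184 / √(7745 × 656) = 184 / 2254.0453 ≈ 0.082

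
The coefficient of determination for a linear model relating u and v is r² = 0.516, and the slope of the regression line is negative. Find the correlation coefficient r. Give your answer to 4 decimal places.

-0.7183

|r| = √0.516 = 0.7183
The association is negative, so r = −0.7183.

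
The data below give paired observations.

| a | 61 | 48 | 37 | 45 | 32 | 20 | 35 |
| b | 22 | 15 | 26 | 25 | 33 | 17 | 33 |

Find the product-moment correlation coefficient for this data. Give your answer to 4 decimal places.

n = 7, Σa = 278, Σb = 171, Σa² = 12068, Σb² = 4477, Σab = 6700
nΣab − ΣaΣb = 46900 − 47538 = -638
nΣa² − (Σa)² = 84476 − 77284 = 7192; nΣb² − (Σb)² = 31339 − 29241 = 2098
r = -638 / √(7192 × 2098) = -638 / 3884.4325 ≈ -0.1642

-0.1642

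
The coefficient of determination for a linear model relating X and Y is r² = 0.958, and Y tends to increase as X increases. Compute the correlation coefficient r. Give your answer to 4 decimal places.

0.9788

|r| = √0.958 = 0.9788
The association is positive, so r = 0.9788.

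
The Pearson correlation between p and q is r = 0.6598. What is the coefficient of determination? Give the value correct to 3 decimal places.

0.435

r² = (0.6598)² = 0.435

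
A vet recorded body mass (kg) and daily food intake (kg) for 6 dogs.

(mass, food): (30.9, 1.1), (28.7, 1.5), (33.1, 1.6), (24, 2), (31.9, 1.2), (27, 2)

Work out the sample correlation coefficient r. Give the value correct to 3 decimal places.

-0.743

n = 6, Σx = 175.6, Σy = 9.4, Σx² = 5196.72, Σy² = 15.46, Σxy = 270.28
nΣxy − ΣxΣy = 1621.68 − 1650.64 = -28.96
nΣx² − (Σx)² = 31180.32 − 30835.36 = 344.96; nΣy² − (Σy)² = 92.76 − 88.36 = 4.4
r = -28.96 / √(344.96 × 4.4) = -28.96 / 38.9593 ≈ -0.743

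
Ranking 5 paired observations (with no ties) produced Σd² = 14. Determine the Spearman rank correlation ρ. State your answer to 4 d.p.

ρ = 1 − 6Σd² / [n(n²−1)] = 1 − 6×14 / (5×24)
  = 1 − 84/120 = 1 − 0.70000 ≈ 0.3000

0.3000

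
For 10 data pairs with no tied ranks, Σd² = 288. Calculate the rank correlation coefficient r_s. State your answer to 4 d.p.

-0.7455

ρ = 1 − 6Σd² / [n(n²−1)] = 1 − 6×288 / (10×99)
  = 1 − 1728/990 = 1 − 1.74545 ≈ -0.7455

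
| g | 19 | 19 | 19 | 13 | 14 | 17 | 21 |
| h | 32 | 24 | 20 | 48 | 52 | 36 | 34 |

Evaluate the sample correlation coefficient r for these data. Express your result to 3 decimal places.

n = 7, Σg = 122, Σh = 246, Σg² = 2178, Σh² = 9460, Σgh = 4122
nΣgh − ΣgΣh = 28854 − 30012 = -1158
nΣg² − (Σg)² = 15246 − 14884 = 362; nΣh² − (Σh)² = 66220 − 60516 = 5704
r = -1158 / √(362 × 5704) = -1158 / 1436.9579 ≈ -0.806

-0.806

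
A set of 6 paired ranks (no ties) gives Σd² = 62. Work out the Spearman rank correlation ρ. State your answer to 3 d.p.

ρ = 1 − 6Σd² / [n(n²−1)] = 1 − 6×62 / (6×35)
  = 1 − 372/210 = 1 − 1.7714 ≈ -0.771

-0.771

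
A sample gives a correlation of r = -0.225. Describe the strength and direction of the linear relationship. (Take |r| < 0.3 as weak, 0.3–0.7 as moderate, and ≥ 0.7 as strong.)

weak negative

r = -0.225 < 0 so the relationship is negative.
|r| = 0.225, which falls in the weak range.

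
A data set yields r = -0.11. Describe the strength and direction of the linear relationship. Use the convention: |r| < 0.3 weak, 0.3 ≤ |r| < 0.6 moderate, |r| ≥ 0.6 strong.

r = -0.11 < 0 so the relationship is negative.
|r| = 0.11, which falls in the weak range.

weak negative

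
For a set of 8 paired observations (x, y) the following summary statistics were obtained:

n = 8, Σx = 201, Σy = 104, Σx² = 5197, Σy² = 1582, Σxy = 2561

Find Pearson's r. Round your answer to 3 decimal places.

-0.283

r = (nΣxy − ΣxΣy) / √[(nΣx² − (Σx)²)(nΣy² − (Σy)²)]
Numerator: 8×2561 − 201×104 = -416
Denominator: √[(41576 − 40401)(12656 − 10816)] = √[1175 × 1840] = 1470.3741
r = -416 / 1470.3741 ≈ -0.283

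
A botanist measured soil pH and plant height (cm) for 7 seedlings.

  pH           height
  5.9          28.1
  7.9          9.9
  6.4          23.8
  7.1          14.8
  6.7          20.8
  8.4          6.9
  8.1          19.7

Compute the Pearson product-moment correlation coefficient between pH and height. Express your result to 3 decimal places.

-0.846

n = 7, Σx = 50.5, Σy = 124, Σx² = 369.65, Σy² = 2541.44, Σxy = 858.29
nΣxy − ΣxΣy = 6008.03 − 6262 = -253.97
nΣx² − (Σx)² = 2587.55 − 2550.25 = 37.3; nΣy² − (Σy)² = 17790.08 − 15376 = 2414.08
r = -253.97 / √(37.3 × 2414.08) = -253.97 / 300.0753 ≈ -0.846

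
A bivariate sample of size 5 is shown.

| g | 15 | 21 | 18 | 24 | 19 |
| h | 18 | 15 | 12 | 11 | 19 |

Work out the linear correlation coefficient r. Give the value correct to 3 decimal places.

n = 5, Σg = 97, Σh = 75, Σg² = 1927, Σh² = 1175, Σgh = 1426
nΣgh − ΣgΣh = 7130 − 7275 = -145
nΣg² − (Σg)² = 9635 − 9409 = 226; nΣh² − (Σh)² = 5875 − 5625 = 250
r = -145 / √(226 × 250) = -145 / 237.6973 ≈ -0.610

-0.610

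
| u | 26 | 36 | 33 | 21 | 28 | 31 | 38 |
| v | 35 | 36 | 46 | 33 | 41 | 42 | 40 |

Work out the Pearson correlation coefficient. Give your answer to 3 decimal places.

0.496

n = 7, Σu = 213, Σv = 273, Σu² = 6691, Σv² = 10771, Σuv = 8387
nΣuv − ΣuΣv = 58709 − 58149 = 560
nΣu² − (Σu)² = 46837 − 45369 = 1468; nΣv² − (Σv)² = 75397 − 74529 = 868
r = 560 / √(1468 × 868) = 560 / 1128.8153 ≈ 0.496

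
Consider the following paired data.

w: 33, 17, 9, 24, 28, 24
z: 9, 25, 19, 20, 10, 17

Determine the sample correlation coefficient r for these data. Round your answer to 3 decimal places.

-0.726

n = 6, Σw = 135, Σz = 100, Σw² = 3395, Σz² = 1856, Σwz = 2061
nΣwz − ΣwΣz = 12366 − 13500 = -1134
nΣw² − (Σw)² = 20370 − 18225 = 2145; nΣz² − (Σz)² = 11136 − 10000 = 1136
r = -1134 / √(2145 × 1136) = -1134 / 1560.9997 ≈ -0.726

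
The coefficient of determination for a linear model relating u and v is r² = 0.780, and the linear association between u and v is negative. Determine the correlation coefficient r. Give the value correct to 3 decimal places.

|r| = √0.780 = 0.883
The association is negative, so r = −0.883.

-0.883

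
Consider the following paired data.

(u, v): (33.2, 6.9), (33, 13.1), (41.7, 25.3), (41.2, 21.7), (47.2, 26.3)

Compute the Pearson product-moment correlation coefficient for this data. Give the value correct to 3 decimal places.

0.924

n = 5, Σu = 196.3, Σv = 93.3, Σu² = 7855.41, Σv² = 2021.89, Σuv = 3851.79
nΣuv − ΣuΣv = 19258.95 − 18314.79 = 944.16
nΣu² − (Σu)² = 39277.05 − 38533.69 = 743.36; nΣv² − (Σv)² = 10109.45 − 8704.89 = 1404.56
r = 944.16 / √(743.36 × 1404.56) = 944.16 / 1021.8090 ≈ 0.924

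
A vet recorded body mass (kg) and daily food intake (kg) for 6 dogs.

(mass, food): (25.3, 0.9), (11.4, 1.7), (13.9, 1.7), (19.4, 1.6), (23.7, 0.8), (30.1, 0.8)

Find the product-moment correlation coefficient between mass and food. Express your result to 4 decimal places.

-0.9116

n = 6, Σx = 123.8, Σy = 7.5, Σx² = 2807.32, Σy² = 10.43, Σxy = 139.86
nΣxy − ΣxΣy = 839.16 − 928.5 = -89.34
nΣx² − (Σx)² = 16843.92 − 15326.44 = 1517.48; nΣy² − (Σy)² = 62.58 − 56.25 = 6.33
r = -89.34 / √(1517.48 × 6.33) = -89.34 / 98.0084 ≈ -0.9116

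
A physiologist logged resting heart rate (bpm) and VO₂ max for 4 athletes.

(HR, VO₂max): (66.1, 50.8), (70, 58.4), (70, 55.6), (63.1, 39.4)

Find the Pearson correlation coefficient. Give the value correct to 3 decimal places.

0.967

n = 4, Σx = 269.2, Σy = 204.2, Σx² = 18150.82, Σy² = 10634.92, Σxy = 13824.02
nΣxy − ΣxΣy = 55296.08 − 54970.64 = 325.44
nΣx² − (Σx)² = 72603.28 − 72468.64 = 134.64; nΣy² − (Σy)² = 42539.68 − 41697.64 = 842.04
r = 325.44 / √(134.64 × 842.04) = 325.44 / 336.7080 ≈ 0.967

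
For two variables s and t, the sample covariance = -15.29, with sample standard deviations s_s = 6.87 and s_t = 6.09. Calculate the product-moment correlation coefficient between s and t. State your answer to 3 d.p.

-0.365

r = Cov(s,t) / (s_s · s_t) = -15.29 / (6.87 × 6.09)
  = -15.29 / 41.8383 ≈ -0.365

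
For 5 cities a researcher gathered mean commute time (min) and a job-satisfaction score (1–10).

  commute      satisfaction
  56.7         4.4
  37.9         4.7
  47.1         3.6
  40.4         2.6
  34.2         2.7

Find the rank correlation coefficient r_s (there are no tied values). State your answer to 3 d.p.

Rank commute: 5, 2, 4, 3, 1
Rank satisfaction: 4, 5, 3, 1, 2
d = rank(commute) − rank(satisfaction): 1, -3, 1, 2, -1; Σd² = 16
ρ = 1 − 6Σd² / [n(n²−1)] = 1 − 6×16 / (5×24) = 1 − 96/120 ≈ 0.200

0.200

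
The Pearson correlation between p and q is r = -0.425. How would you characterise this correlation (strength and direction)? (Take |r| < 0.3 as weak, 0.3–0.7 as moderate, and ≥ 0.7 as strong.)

moderate negative

r = -0.425 < 0 so the relationship is negative.
|r| = 0.425, which falls in the moderate range.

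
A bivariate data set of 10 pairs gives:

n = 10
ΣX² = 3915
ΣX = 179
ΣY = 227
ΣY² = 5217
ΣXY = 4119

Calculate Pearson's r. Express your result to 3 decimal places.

r = (nΣXY − ΣXΣY) / √[(nΣX² − (ΣX)²)(nΣY² − (ΣY)²)]
Numerator: 10×4119 − 179×227 = 557
Denominator: √[(39150 − 32041)(52170 − 51529)] = √[7109 × 641] = 2134.6824
r = 557 / 2134.6824 ≈ 0.261

0.261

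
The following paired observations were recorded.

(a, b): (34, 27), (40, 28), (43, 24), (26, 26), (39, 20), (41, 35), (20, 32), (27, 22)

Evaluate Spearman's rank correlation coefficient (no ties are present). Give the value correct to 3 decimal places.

Rank a: 4, 6, 8, 2, 5, 7, 1, 3
Rank b: 5, 6, 3, 4, 1, 8, 7, 2
d = rank(a) − rank(b): -1, 0, 5, -2, 4, -1, -6, 1; Σd² = 84
ρ = 1 − 6Σd² / [n(n²−1)] = 1 − 6×84 / (8×63) = 1 − 504/504 ≈ 0.000

0.000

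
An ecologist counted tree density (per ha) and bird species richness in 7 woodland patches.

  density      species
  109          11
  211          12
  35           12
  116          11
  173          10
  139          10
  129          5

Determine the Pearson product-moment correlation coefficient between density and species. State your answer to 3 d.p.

-0.073

n = 7, Σx = 912, Σy = 71, Σx² = 136974, Σy² = 755, Σxy = 9192
nΣxy − ΣxΣy = 64344 − 64752 = -408
nΣx² − (Σx)² = 958818 − 831744 = 127074; nΣy² − (Σy)² = 5285 − 5041 = 244
r = -408 / √(127074 × 244) = -408 / 5568.3082 ≈ -0.073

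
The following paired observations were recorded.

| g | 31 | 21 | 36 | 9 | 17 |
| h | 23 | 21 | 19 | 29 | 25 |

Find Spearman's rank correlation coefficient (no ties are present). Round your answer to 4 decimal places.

-0.9000

Rank g: 4, 3, 5, 1, 2
Rank h: 3, 2, 1, 5, 4
d = rank(g) − rank(h): 1, 1, 4, -4, -2; Σd² = 38
ρ = 1 − 6Σd² / [n(n²−1)] = 1 − 6×38 / (5×24) = 1 − 228/120 ≈ -0.9000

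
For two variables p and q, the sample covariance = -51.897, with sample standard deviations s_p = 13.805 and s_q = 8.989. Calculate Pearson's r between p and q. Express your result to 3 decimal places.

r = Cov(p,q) / (s_p · s_q) = -51.897 / (13.805 × 8.989)
  = -51.897 / 124.0931 ≈ -0.418

-0.418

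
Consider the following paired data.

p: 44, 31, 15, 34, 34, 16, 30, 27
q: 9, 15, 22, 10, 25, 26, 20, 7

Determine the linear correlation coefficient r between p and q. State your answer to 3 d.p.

-0.559

n = 8, Σp = 231, Σq = 134, Σp² = 7319, Σq² = 2640, Σpq = 3586
nΣpq − ΣpΣq = 28688 − 30954 = -2266
nΣp² − (Σp)² = 58552 − 53361 = 5191; nΣq² − (Σq)² = 21120 − 17956 = 3164
r = -2266 / √(5191 × 3164) = -2266 / 4052.6934 ≈ -0.559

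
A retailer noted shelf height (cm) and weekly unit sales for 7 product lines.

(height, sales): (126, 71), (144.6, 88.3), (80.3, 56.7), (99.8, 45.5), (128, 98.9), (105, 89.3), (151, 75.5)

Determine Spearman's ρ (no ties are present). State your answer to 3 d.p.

Rank height: 4, 6, 1, 2, 5, 3, 7
Rank sales: 3, 5, 2, 1, 7, 6, 4
d = rank(height) − rank(sales): 1, 1, -1, 1, -2, -3, 3; Σd² = 26
ρ = 1 − 6Σd² / [n(n²−1)] = 1 − 6×26 / (7×48) = 1 − 156/336 ≈ 0.536

0.536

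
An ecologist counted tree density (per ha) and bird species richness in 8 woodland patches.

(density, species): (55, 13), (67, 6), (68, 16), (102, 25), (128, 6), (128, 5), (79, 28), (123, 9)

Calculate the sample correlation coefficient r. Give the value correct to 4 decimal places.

-0.3424

n = 8, Σx = 750, Σy = 108, Σx² = 76680, Σy² = 2012, Σxy = 9482
nΣxy − ΣxΣy = 75856 − 81000 = -5144
nΣx² − (Σx)² = 613440 − 562500 = 50940; nΣy² − (Σy)² = 16096 − 11664 = 4432
r = -5144 / √(50940 × 4432) = -5144 / 15025.5143 ≈ -0.3424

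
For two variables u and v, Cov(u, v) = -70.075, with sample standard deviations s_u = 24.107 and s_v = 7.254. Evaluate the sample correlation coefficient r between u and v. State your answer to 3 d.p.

-0.401

r = Cov(u,v) / (s_u · s_v) = -70.075 / (24.107 × 7.254)
  = -70.075 / 174.8722 ≈ -0.401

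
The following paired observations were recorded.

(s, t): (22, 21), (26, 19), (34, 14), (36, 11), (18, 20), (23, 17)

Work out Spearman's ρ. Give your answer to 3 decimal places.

-0.886

Rank s: 2, 4, 5, 6, 1, 3
Rank t: 6, 4, 2, 1, 5, 3
d = rank(s) − rank(t): -4, 0, 3, 5, -4, 0; Σd² = 66
ρ = 1 − 6Σd² / [n(n²−1)] = 1 − 6×66 / (6×35) = 1 − 396/210 ≈ -0.886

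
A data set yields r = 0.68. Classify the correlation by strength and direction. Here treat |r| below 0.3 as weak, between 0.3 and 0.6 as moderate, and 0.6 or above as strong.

strong positive

r = 0.68 > 0 so the relationship is positive.
|r| = 0.68, which falls in the strong range.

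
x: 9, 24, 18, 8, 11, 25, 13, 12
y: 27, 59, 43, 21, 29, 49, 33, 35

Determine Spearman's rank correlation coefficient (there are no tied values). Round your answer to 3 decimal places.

0.952

Rank x: 2, 7, 6, 1, 3, 8, 5, 4
Rank y: 2, 8, 6, 1, 3, 7, 4, 5
d = rank(x) − rank(y): 0, -1, 0, 0, 0, 1, 1, -1; Σd² = 4
ρ = 1 − 6Σd² / [n(n²−1)] = 1 − 6×4 / (8×63) = 1 − 24/504 ≈ 0.952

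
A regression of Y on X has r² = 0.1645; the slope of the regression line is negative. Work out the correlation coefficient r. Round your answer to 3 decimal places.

-0.406

|r| = √0.1645 = 0.406
The association is negative, so r = −0.406.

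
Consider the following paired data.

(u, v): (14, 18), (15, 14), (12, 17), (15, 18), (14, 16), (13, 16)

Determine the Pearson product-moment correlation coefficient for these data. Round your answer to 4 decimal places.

-0.1692

n = 6, Σu = 83, Σv = 99, Σu² = 1155, Σv² = 1645, Σuv = 1368
nΣuv − ΣuΣv = 8208 − 8217 = -9
nΣu² − (Σu)² = 6930 − 6889 = 41; nΣv² − (Σv)² = 9870 − 9801 = 69
r = -9 / √(41 × 69) = -9 / 53.1883 ≈ -0.1692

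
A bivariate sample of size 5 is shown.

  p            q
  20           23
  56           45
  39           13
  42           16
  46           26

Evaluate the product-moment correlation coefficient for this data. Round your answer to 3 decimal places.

0.546

n = 5, Σp = 203, Σq = 123, Σp² = 8937, Σq² = 3655, Σpq = 5355
nΣpq − ΣpΣq = 26775 − 24969 = 1806
nΣp² − (Σp)² = 44685 − 41209 = 3476; nΣq² − (Σq)² = 18275 − 15129 = 3146
r = 1806 / √(3476 × 3146) = 1806 / 3306.8861 ≈ 0.546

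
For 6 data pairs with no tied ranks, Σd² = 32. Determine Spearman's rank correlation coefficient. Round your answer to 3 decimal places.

0.086

ρ = 1 − 6Σd² / [n(n²−1)] = 1 − 6×32 / (6×35)
  = 1 − 192/210 = 1 − 0.9143 ≈ 0.086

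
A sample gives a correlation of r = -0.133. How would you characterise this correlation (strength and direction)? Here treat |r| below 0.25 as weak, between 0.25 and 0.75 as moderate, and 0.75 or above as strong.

weak negative

r = -0.133 < 0 so the relationship is negative.
|r| = 0.133, which falls in the weak range.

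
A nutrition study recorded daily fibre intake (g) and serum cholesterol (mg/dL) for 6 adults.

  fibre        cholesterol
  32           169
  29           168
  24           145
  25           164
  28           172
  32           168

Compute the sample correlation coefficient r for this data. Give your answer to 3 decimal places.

0.694

n = 6, Σx = 170, Σy = 986, Σx² = 4874, Σy² = 162514, Σxy = 28052
nΣxy − ΣxΣy = 168312 − 167620 = 692
nΣx² − (Σx)² = 29244 − 28900 = 344; nΣy² − (Σy)² = 975084 − 972196 = 2888
r = 692 / √(344 × 2888) = 692 / 996.7307 ≈ 0.694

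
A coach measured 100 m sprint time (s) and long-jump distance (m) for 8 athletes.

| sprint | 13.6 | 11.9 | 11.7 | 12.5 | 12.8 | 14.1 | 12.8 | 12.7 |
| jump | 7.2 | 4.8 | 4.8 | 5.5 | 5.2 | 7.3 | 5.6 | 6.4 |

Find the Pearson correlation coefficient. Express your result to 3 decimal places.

n = 8, Σx = 102.1, Σy = 46.8, Σx² = 1307.49, Σy² = 280.82, Σxy = 602.4
nΣxy − ΣxΣy = 4819.2 − 4778.28 = 40.92
nΣx² − (Σx)² = 10459.92 − 10424.41 = 35.51; nΣy² − (Σy)² = 2246.56 − 2190.24 = 56.32
r = 40.92 / √(35.51 × 56.32) = 40.92 / 44.7205 ≈ 0.915

0.915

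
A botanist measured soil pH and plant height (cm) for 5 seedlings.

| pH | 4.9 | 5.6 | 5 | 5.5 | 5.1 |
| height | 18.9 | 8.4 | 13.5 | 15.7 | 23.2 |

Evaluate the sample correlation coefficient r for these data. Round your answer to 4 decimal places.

-0.6067

n = 5, Σx = 26.1, Σy = 79.7, Σx² = 136.63, Σy² = 1394.75, Σxy = 411.82
nΣxy − ΣxΣy = 2059.1 − 2080.17 = -21.07
nΣx² − (Σx)² = 683.15 − 681.21 = 1.94; nΣy² − (Σy)² = 6973.75 − 6352.09 = 621.66
r = -21.07 / √(1.94 × 621.66) = -21.07 / 34.7278 ≈ -0.6067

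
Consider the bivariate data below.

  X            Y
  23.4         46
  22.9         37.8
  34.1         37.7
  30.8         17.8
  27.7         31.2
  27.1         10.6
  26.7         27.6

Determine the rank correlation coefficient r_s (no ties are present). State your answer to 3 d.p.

Rank X: 2, 1, 7, 6, 5, 4, 3
Rank Y: 7, 6, 5, 2, 4, 1, 3
d = rank(X) − rank(Y): -5, -5, 2, 4, 1, 3, 0; Σd² = 80
ρ = 1 − 6Σd² / [n(n²−1)] = 1 − 6×80 / (7×48) = 1 − 480/336 ≈ -0.429

-0.429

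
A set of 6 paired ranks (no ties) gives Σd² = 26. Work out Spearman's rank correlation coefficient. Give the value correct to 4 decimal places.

0.2571

ρ = 1 − 6Σd² / [n(n²−1)] = 1 − 6×26 / (6×35)
  = 1 − 156/210 = 1 − 0.74286 ≈ 0.2571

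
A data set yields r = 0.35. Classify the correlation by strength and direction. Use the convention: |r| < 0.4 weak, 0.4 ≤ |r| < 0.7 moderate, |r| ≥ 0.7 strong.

r = 0.35 > 0 so the relationship is positive.
|r| = 0.35, which falls in the weak range.

weak positive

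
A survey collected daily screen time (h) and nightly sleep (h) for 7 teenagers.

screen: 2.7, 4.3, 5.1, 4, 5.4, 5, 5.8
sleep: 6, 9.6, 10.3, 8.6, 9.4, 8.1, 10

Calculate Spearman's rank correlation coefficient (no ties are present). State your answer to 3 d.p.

Rank screen: 1, 3, 5, 2, 6, 4, 7
Rank sleep: 1, 5, 7, 3, 4, 2, 6
d = rank(screen) − rank(sleep): 0, -2, -2, -1, 2, 2, 1; Σd² = 18
ρ = 1 − 6Σd² / [n(n²−1)] = 1 − 6×18 / (7×48) = 1 − 108/336 ≈ 0.679

0.679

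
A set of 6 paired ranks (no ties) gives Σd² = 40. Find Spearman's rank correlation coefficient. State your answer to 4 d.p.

ρ = 1 − 6Σd² / [n(n²−1)] = 1 − 6×40 / (6×35)
  = 1 − 240/210 = 1 − 1.14286 ≈ -0.1429

-0.1429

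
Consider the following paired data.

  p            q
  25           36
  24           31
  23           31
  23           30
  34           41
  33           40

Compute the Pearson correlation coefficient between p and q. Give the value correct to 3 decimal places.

n = 6, Σp = 162, Σq = 209, Σp² = 4504, Σq² = 7399, Σpq = 5761
nΣpq − ΣpΣq = 34566 − 33858 = 708
nΣp² − (Σp)² = 27024 − 26244 = 780; nΣq² − (Σq)² = 44394 − 43681 = 713
r = 708 / √(780 × 713) = 708 / 745.7479 ≈ 0.949

0.949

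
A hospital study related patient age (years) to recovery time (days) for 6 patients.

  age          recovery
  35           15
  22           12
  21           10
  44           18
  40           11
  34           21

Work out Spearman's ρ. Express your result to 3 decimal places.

0.429

Rank age: 4, 2, 1, 6, 5, 3
Rank recovery: 4, 3, 1, 5, 2, 6
d = rank(age) − rank(recovery): 0, -1, 0, 1, 3, -3; Σd² = 20
ρ = 1 − 6Σd² / [n(n²−1)] = 1 − 6×20 / (6×35) = 1 − 120/210 ≈ 0.429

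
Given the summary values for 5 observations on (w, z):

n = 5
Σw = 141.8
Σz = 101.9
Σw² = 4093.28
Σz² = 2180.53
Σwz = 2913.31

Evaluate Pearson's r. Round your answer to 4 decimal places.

r = (nΣwz − ΣwΣz) / √[(nΣw² − (Σw)²)(nΣz² − (Σz)²)]
Numerator: 5×2913.31 − 141.8×101.9 = 117.13
Denominator: √[(20466.4 − 20107.24)(10902.65 − 10383.61)] = √[359.16 × 519.04] = 431.7620
r = 117.13 / 431.7620 ≈ 0.2713

0.2713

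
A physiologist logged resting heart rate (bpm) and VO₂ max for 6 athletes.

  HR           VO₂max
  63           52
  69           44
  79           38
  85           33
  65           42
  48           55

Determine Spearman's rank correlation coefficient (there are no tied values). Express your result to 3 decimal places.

-0.943

Rank HR: 2, 4, 5, 6, 3, 1
Rank VO₂max: 5, 4, 2, 1, 3, 6
d = rank(HR) − rank(VO₂max): -3, 0, 3, 5, 0, -5; Σd² = 68
ρ = 1 − 6Σd² / [n(n²−1)] = 1 − 6×68 / (6×35) = 1 − 408/210 ≈ -0.943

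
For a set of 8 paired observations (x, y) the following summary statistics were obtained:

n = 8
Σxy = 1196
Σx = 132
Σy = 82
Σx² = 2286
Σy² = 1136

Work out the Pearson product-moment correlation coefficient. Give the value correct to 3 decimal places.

r = (nΣxy − ΣxΣy) / √[(nΣx² − (Σx)²)(nΣy² − (Σy)²)]
Numerator: 8×1196 − 132×82 = -1256
Denominator: √[(18288 − 17424)(9088 − 6724)] = √[864 × 2364] = 1429.1592
r = -1256 / 1429.1592 ≈ -0.879

-0.879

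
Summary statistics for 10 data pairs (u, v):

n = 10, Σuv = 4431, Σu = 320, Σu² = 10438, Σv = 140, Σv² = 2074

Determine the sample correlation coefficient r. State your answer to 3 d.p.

-0.326

r = (nΣuv − ΣuΣv) / √[(nΣu² − (Σu)²)(nΣv² − (Σv)²)]
Numerator: 10×4431 − 320×140 = -490
Denominator: √[(104380 − 102400)(20740 − 19600)] = √[1980 × 1140] = 1502.3981
r = -490 / 1502.3981 ≈ -0.326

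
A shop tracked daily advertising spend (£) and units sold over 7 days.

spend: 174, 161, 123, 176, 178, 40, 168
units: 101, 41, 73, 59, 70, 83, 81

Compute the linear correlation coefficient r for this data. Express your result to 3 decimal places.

n = 7, Σx = 1020, Σy = 508, Σx² = 163810, Σy² = 39042, Σxy = 72926
nΣxy − ΣxΣy = 510482 − 518160 = -7678
nΣx² − (Σx)² = 1146670 − 1040400 = 106270; nΣy² − (Σy)² = 273294 − 258064 = 15230
r = -7678 / √(106270 × 15230) = -7678 / 40230.4872 ≈ -0.191

-0.191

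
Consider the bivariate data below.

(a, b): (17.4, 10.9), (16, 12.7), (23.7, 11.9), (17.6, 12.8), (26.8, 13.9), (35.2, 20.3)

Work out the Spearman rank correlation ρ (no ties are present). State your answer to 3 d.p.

0.714

Rank a: 2, 1, 4, 3, 5, 6
Rank b: 1, 3, 2, 4, 5, 6
d = rank(a) − rank(b): 1, -2, 2, -1, 0, 0; Σd² = 10
ρ = 1 − 6Σd² / [n(n²−1)] = 1 − 6×10 / (6×35) = 1 − 60/210 ≈ 0.714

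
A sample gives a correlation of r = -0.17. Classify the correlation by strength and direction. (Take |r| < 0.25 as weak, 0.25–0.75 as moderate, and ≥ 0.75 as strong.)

r = -0.17 < 0 so the relationship is negative.
|r| = 0.17, which falls in the weak range.

weak negative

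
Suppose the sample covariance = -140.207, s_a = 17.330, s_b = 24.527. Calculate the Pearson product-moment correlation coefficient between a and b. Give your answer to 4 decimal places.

-0.3299

r = Cov(a,b) / (s_a · s_b) = -140.207 / (17.330 × 24.527)
  = -140.207 / 425.0529 ≈ -0.3299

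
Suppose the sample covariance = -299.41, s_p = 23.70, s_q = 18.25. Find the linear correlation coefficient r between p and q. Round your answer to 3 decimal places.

-0.692

r = Cov(p,q) / (s_p · s_q) = -299.41 / (23.70 × 18.25)
  = -299.41 / 432.5250 ≈ -0.692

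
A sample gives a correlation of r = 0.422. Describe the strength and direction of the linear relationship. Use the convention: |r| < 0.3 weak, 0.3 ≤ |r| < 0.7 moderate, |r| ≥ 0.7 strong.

moderate positive

r = 0.422 > 0 so the relationship is positive.
|r| = 0.422, which falls in the moderate range.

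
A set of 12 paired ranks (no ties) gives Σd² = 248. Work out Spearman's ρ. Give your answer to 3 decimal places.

ρ = 1 − 6Σd² / [n(n²−1)] = 1 − 6×248 / (12×143)
  = 1 − 1488/1716 = 1 − 0.8671 ≈ 0.133

0.133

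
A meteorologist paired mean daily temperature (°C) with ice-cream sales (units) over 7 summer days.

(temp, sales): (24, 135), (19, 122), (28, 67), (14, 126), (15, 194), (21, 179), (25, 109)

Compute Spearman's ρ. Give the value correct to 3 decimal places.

Rank temp: 5, 3, 7, 1, 2, 4, 6
Rank sales: 5, 3, 1, 4, 7, 6, 2
d = rank(temp) − rank(sales): 0, 0, 6, -3, -5, -2, 4; Σd² = 90
ρ = 1 − 6Σd² / [n(n²−1)] = 1 − 6×90 / (7×48) = 1 − 540/336 ≈ -0.607

-0.607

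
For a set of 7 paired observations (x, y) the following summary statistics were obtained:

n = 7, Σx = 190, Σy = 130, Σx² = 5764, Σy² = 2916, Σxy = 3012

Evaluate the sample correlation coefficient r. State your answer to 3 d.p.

-0.936

r = (nΣxy − ΣxΣy) / √[(nΣx² − (Σx)²)(nΣy² − (Σy)²)]
Numerator: 7×3012 − 190×130 = -3616
Denominator: √[(40348 − 36100)(20412 − 16900)] = √[4248 × 3512] = 3862.5090
r = -3616 / 3862.5090 ≈ -0.936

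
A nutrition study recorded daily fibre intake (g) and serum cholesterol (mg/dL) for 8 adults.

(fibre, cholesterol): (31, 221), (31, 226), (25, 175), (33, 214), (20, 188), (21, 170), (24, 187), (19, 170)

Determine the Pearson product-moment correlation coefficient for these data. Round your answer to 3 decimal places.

n = 8, Σx = 204, Σy = 1551, Σx² = 5414, Σy² = 304451, Σxy = 40342
nΣxy − ΣxΣy = 322736 − 316404 = 6332
nΣx² − (Σx)² = 43312 − 41616 = 1696; nΣy² − (Σy)² = 2435608 − 2405601 = 30007
r = 6332 / √(1696 × 30007) = 6332 / 7133.8539 ≈ 0.888

0.888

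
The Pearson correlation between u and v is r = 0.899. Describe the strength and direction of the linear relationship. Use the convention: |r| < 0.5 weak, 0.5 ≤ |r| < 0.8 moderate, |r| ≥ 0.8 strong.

strong positive

r = 0.899 > 0 so the relationship is positive.
|r| = 0.899, which falls in the strong range.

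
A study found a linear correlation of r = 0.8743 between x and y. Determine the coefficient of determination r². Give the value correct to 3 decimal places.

0.764

r² = (0.8743)² = 0.764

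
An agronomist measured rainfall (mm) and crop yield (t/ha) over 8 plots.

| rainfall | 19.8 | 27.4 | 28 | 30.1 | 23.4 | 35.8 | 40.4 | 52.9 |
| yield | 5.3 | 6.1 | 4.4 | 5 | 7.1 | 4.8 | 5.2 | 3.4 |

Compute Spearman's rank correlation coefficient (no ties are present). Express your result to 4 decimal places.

Rank rainfall: 1, 3, 4, 5, 2, 6, 7, 8
Rank yield: 6, 7, 2, 4, 8, 3, 5, 1
d = rank(rainfall) − rank(yield): -5, -4, 2, 1, -6, 3, 2, 7; Σd² = 144
ρ = 1 − 6Σd² / [n(n²−1)] = 1 − 6×144 / (8×63) = 1 − 864/504 ≈ -0.7143

-0.7143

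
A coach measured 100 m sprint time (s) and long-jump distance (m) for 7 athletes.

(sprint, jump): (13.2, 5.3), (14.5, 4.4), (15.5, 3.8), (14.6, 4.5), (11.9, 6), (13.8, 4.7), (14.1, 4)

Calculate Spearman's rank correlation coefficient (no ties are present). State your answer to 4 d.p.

-0.8571

Rank sprint: 2, 5, 7, 6, 1, 3, 4
Rank jump: 6, 3, 1, 4, 7, 5, 2
d = rank(sprint) − rank(jump): -4, 2, 6, 2, -6, -2, 2; Σd² = 104
ρ = 1 − 6Σd² / [n(n²−1)] = 1 − 6×104 / (7×48) = 1 − 624/336 ≈ -0.8571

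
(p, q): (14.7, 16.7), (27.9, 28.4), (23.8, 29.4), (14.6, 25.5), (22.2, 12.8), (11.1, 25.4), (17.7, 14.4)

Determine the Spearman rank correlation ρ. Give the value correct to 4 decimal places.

0.2857

Rank p: 3, 7, 6, 2, 5, 1, 4
Rank q: 3, 6, 7, 5, 1, 4, 2
d = rank(p) − rank(q): 0, 1, -1, -3, 4, -3, 2; Σd² = 40
ρ = 1 − 6Σd² / [n(n²−1)] = 1 − 6×40 / (7×48) = 1 − 240/336 ≈ 0.2857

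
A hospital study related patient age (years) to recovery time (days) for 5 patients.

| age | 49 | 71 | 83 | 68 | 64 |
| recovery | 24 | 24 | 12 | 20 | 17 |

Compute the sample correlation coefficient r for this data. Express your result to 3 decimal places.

n = 5, Σx = 335, Σy = 97, Σx² = 23051, Σy² = 1985, Σxy = 6324
nΣxy − ΣxΣy = 31620 − 32495 = -875
nΣx² − (Σx)² = 115255 − 112225 = 3030; nΣy² − (Σy)² = 9925 − 9409 = 516
r = -875 / √(3030 × 516) = -875 / 1250.3919 ≈ -0.700

-0.700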